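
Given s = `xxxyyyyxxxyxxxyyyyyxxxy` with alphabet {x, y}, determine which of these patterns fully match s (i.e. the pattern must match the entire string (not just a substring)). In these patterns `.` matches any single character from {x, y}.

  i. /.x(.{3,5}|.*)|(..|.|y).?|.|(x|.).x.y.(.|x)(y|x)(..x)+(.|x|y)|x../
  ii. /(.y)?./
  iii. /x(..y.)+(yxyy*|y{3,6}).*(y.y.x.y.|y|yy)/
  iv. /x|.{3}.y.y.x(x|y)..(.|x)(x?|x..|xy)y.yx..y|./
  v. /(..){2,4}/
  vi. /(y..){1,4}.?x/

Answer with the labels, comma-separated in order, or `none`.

i, iv

i → match
ii → no match
iii → no match
iv → match
v → no match
vi → no match — must start with `y`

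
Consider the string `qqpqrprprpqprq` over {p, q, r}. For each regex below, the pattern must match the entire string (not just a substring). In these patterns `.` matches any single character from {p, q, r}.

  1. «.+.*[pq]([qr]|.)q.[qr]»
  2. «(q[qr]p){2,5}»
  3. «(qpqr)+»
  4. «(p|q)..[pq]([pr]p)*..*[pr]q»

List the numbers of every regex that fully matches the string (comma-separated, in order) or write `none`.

1 → no match
2 → no match — must end with `p`
3 → no match — must start with `qpqr`
4 → match

4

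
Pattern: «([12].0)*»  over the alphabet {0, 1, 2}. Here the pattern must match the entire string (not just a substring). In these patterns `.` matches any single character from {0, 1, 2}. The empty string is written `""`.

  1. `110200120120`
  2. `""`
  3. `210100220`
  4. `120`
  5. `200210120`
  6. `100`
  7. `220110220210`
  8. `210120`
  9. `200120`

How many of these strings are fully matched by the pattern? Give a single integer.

1 → match
2 → match
3 → match
4 → match
5 → match
6 → match
7 → match
8 → match
9 → match
Total matched: 9

9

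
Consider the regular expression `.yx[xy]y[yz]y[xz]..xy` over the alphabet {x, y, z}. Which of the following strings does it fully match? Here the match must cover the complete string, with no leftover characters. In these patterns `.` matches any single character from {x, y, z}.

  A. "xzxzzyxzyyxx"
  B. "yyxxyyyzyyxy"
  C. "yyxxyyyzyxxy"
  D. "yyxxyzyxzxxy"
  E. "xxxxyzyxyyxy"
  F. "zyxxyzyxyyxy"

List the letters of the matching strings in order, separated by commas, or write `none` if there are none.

A → no match — must end with "xy"
B → match
C → match
D → match
E → no match
F → match

B, C, D, F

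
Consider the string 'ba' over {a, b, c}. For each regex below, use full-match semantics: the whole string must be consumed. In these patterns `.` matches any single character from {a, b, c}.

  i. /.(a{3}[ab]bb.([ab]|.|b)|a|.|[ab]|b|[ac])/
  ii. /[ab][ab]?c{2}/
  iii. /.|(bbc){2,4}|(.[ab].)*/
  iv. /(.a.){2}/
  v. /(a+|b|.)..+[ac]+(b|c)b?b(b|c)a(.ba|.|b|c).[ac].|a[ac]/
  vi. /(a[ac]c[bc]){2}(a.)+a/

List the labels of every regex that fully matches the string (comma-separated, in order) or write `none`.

i → match
ii → no match — must end with 'c'
iii → no match
iv → no match
v → no match
vi → no match — must start with 'a'

i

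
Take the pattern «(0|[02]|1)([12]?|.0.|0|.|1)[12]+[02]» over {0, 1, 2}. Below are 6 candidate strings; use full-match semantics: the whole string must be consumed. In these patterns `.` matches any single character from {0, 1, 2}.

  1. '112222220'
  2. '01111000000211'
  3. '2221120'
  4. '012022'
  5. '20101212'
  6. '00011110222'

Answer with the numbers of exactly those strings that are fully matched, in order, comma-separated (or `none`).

1, 3

1. '112222220' → match
2 → no match
3. '2221120' → match
4. '012022' → no match
5. '20101212' → no match
6. '00011110222' → no match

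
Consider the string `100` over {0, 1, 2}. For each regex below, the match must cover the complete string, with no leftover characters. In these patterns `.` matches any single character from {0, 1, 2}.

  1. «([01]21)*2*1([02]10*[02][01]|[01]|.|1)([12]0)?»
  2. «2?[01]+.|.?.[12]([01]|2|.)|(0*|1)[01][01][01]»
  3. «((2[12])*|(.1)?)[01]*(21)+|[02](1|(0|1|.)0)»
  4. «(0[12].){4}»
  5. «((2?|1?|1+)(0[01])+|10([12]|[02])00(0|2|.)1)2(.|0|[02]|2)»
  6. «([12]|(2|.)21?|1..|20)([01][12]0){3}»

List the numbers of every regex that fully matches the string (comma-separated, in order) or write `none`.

1 → no match
2 → match
3 → no match
4 → no match — must start with `0`
5 → no match
6 → no match

2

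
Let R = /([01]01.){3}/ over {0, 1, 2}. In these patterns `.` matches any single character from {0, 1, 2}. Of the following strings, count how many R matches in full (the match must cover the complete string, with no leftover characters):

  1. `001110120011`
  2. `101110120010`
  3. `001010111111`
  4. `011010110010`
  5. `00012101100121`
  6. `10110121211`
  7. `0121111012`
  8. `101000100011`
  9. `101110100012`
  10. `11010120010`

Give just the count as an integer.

4

1 → match
2 → match
3 → no match
4 → no match
5 → no match
6 → no match
7 → no match
8 → match
9 → match
10 → no match
Total matched: 4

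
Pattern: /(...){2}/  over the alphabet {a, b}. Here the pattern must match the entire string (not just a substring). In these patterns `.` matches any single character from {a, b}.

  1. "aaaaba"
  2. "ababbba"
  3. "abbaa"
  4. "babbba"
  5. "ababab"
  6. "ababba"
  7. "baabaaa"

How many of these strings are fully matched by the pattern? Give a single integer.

1 → match
2 → no match
3 → no match
4 → match
5 → match
6 → match
7 → no match
Total matched: 4

4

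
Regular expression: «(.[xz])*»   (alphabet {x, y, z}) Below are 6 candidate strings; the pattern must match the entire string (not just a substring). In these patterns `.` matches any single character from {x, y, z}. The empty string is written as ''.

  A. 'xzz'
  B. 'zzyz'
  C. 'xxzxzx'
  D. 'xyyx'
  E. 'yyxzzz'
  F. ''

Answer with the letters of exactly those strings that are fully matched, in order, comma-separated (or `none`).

A. 'xzz' → no match
B. 'zzyz' → match
C. 'xxzxzx' → match
D. 'xyyx' → no match
E. 'yyxzzz' → no match
F. '' → match

B, C, F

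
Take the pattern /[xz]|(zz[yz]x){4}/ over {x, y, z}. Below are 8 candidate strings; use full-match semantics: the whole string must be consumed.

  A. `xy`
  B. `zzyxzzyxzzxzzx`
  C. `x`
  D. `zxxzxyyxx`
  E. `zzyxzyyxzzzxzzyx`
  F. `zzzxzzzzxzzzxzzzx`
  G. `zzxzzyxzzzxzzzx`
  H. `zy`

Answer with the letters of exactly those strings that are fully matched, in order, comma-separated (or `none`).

A → no match
B → no match
C → match
D → no match
E → no match
F → no match
G → no match
H → no match

C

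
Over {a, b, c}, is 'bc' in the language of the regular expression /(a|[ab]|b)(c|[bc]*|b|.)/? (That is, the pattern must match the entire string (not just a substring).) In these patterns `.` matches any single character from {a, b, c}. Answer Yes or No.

Yes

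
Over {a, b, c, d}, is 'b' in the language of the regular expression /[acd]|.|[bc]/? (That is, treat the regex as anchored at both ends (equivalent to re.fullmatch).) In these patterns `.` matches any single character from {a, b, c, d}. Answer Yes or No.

Yes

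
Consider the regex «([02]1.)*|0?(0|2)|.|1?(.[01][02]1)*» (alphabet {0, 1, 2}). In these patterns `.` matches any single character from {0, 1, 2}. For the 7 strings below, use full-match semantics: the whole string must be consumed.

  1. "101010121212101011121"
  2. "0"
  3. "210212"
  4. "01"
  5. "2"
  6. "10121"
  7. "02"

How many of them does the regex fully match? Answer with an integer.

1 → match
2 → match
3 → match
4 → no match
5 → match
6 → match
7 → match
Total matched: 6

6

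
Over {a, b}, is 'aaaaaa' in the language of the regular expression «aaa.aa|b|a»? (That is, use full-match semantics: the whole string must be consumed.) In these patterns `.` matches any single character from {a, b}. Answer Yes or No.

Yes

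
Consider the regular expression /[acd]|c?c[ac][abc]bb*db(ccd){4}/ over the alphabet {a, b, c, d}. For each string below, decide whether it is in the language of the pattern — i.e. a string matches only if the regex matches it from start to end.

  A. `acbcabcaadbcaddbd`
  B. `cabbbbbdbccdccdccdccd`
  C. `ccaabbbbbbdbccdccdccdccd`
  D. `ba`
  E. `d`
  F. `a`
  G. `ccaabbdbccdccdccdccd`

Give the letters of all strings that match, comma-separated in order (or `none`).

A → no match
B → match
C → match
D → no match
E → match
F → match
G → match

B, C, E, F, G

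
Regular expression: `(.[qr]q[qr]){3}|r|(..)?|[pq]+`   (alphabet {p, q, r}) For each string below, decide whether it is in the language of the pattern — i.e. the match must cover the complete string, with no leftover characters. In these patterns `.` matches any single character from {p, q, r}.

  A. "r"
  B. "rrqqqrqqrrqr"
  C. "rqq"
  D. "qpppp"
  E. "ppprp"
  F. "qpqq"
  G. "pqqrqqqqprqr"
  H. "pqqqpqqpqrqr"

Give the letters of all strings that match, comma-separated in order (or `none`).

A. "r" → match
B. "rrqqqrqqrrqr" → match
C. "rqq" → no match
D. "qpppp" → match
E. "ppprp" → no match
F. "qpqq" → match
G. "pqqrqqqqprqr" → match
H. "pqqqpqqpqrqr" → no match

A, B, D, F, G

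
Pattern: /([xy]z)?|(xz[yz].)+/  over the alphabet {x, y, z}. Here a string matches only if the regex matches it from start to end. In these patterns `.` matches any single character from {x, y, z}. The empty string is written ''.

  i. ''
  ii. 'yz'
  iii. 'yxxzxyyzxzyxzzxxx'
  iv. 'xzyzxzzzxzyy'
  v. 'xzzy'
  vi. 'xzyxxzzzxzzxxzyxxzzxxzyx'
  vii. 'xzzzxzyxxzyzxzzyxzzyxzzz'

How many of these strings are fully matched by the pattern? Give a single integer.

i → match
ii → match
iii → no match
iv → match
v → match
vi → match
vii → match
Total matched: 6

6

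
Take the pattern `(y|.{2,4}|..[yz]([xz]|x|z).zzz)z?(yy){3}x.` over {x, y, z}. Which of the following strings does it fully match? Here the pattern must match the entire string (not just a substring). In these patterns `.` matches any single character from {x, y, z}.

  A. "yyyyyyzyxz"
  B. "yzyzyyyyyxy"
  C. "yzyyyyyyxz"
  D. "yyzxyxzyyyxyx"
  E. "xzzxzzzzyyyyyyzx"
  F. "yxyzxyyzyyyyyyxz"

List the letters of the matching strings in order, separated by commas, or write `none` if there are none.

C

A → no match
B → no match
C → match
D → no match
E → no match
F → no match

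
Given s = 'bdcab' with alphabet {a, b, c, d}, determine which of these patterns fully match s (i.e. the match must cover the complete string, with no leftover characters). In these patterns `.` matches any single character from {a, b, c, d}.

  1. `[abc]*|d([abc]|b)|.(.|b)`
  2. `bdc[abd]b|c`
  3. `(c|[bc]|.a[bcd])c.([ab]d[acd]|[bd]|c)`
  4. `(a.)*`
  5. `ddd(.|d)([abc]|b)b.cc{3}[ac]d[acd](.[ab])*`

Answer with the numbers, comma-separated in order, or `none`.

2

1 → no match
2 → match
3 → no match
4 → no match
5 → no match — must start with 'ddd'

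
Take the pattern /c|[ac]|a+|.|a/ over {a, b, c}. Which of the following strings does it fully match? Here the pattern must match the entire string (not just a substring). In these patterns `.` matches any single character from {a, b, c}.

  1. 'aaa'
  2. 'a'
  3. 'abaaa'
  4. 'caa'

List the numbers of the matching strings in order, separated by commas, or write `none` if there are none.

1, 2

1 → match
2 → match
3 → no match
4 → no match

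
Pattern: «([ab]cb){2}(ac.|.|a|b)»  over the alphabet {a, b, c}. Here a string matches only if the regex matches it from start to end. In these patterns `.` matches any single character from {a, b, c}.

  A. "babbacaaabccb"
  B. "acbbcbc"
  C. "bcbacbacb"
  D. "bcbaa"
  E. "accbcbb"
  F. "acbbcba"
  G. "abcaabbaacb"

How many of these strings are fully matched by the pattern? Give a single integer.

3

A → no match
B → match
C → match
D → no match
E → no match
F → match
G → no match
Total matched: 3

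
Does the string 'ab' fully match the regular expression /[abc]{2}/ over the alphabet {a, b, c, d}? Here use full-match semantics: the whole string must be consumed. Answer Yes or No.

Yes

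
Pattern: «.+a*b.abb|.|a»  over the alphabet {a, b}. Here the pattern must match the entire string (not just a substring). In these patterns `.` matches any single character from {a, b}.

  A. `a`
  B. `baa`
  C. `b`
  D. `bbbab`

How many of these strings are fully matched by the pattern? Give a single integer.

A → match
B → no match
C → match
D → no match
Total matched: 2

2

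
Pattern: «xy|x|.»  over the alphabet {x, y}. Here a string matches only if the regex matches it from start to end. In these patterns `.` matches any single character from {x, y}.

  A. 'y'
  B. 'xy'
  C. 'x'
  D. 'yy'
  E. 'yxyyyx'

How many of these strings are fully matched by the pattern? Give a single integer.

3

A. 'y' → match
B. 'xy' → match
C. 'x' → match
D. 'yy' → no match
E. 'yxyyyx' → no match
Total matched: 3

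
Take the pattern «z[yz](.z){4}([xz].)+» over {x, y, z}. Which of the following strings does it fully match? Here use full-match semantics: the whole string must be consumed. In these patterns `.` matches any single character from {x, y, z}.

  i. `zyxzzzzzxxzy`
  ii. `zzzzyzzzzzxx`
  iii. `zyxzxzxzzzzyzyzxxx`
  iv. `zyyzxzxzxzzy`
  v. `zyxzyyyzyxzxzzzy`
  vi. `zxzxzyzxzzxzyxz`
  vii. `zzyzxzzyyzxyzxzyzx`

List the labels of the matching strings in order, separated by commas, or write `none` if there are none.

i. `zyxzzzzzxxzy` → no match
ii. `zzzzyzzzzzxx` → match
iii → match
iv. `zyyzxzxzxzzy` → match
v → no match
vi → no match
vii → no match

ii, iii, iv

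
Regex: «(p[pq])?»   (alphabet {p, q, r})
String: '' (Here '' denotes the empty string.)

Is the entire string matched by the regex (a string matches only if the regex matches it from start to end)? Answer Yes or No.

Yes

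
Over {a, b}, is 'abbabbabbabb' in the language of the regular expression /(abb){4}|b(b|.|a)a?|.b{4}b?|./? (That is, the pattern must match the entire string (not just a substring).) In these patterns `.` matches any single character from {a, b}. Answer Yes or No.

Yes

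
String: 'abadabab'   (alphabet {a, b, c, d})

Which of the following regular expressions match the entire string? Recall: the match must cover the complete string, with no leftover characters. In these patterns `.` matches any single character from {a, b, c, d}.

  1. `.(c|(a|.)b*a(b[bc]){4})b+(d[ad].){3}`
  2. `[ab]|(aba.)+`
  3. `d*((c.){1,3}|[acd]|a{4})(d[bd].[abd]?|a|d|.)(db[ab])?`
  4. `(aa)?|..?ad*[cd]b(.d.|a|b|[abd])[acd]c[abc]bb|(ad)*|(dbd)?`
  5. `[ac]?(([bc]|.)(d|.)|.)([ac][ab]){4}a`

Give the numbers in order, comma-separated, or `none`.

2

1 → no match
2 → match
3 → no match
4 → no match
5 → no match — must end with 'a'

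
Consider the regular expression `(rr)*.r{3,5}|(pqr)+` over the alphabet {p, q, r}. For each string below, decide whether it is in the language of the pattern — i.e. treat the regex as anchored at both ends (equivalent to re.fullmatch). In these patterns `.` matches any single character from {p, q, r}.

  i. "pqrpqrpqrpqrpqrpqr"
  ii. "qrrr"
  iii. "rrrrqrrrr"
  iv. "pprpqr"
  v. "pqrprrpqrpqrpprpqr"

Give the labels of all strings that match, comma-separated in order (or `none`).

i, ii, iii

i → match
ii → match
iii → match
iv → no match
v → no match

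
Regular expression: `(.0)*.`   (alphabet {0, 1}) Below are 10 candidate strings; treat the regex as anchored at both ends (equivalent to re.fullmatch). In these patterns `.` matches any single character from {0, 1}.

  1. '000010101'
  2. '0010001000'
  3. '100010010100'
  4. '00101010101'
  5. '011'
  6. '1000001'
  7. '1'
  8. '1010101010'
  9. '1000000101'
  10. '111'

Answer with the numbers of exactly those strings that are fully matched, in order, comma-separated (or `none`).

1 → match
2 → no match
3 → no match
4 → match
5 → no match
6 → match
7 → match
8 → no match
9 → no match
10 → no match

1, 4, 6, 7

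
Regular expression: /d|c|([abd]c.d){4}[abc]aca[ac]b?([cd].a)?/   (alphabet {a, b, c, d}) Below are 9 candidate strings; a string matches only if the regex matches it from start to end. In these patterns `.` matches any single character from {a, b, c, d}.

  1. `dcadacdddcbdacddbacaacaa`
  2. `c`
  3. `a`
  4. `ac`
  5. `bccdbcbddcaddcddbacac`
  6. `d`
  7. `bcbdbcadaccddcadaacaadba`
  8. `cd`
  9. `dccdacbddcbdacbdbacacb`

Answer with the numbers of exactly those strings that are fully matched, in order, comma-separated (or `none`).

1 → match
2 → match
3 → no match
4 → no match
5 → match
6 → match
7 → match
8 → no match
9 → match

1, 2, 5, 6, 7, 9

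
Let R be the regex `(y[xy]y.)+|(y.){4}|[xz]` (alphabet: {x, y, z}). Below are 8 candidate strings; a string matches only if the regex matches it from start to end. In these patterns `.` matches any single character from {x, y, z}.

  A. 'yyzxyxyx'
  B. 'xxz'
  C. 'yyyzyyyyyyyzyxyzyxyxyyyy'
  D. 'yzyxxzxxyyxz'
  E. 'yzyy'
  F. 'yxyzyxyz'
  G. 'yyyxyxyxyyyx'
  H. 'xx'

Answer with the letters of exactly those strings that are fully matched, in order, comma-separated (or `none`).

C, F, G

A → no match
B → no match
C → match
D → no match
E → no match
F → match
G → match
H → no match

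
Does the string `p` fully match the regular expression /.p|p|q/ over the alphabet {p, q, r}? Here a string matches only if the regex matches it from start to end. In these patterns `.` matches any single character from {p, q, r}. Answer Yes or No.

Yes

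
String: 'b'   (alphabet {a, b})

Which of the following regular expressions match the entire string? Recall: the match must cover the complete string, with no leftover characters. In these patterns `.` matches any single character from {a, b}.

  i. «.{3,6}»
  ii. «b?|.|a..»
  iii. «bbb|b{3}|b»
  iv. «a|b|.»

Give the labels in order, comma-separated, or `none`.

ii, iii, iv

i → no match
ii → match
iii → match
iv → match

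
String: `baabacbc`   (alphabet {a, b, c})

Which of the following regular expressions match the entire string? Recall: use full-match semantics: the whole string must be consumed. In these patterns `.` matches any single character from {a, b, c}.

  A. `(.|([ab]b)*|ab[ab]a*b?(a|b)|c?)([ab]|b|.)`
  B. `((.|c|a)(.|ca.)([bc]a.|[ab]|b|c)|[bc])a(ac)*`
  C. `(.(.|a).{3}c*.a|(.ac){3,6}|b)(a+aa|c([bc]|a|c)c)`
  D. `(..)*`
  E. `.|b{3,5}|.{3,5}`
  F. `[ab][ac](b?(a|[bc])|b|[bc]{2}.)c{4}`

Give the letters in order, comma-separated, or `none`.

A → no match
B → no match
C → no match
D → match
E → no match
F → no match

D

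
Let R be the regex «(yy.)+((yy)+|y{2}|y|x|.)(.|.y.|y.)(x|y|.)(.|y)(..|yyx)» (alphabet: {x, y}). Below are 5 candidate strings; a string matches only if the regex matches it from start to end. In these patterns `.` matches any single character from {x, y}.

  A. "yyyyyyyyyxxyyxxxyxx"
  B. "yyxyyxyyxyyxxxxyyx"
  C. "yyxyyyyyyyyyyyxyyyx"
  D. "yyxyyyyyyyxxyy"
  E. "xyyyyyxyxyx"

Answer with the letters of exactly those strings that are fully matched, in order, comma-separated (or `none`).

B, C, D

A → no match
B → match
C → match
D → match
E. "xyyyyyxyxyx" → no match — must start with "yy"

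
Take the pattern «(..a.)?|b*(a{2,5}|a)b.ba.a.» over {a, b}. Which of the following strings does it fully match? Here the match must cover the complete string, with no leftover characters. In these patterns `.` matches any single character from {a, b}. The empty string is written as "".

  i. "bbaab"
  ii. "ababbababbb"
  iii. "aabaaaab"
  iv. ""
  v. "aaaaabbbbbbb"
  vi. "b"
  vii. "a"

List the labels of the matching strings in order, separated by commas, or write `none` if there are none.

iv

i → no match
ii → no match
iii → no match
iv → match
v → no match
vi → no match
vii → no match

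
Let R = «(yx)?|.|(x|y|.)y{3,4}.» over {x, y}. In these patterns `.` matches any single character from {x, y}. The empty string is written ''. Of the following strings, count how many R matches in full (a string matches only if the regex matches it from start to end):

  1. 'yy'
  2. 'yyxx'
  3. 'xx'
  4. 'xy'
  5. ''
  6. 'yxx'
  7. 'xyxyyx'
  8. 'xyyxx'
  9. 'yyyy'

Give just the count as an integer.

1 → no match
2 → no match
3 → no match
4 → no match
5 → match
6 → no match
7 → no match
8 → no match
9 → no match
Total matched: 1

1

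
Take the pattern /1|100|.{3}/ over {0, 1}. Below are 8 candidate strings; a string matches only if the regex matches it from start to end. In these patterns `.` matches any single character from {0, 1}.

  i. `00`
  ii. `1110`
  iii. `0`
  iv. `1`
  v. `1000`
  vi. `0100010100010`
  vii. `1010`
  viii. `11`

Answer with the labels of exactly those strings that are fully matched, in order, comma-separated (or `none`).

iv

i. `00` → no match
ii. `1110` → no match
iii. `0` → no match
iv. `1` → match
v. `1000` → no match
vi → no match
vii. `1010` → no match
viii. `11` → no match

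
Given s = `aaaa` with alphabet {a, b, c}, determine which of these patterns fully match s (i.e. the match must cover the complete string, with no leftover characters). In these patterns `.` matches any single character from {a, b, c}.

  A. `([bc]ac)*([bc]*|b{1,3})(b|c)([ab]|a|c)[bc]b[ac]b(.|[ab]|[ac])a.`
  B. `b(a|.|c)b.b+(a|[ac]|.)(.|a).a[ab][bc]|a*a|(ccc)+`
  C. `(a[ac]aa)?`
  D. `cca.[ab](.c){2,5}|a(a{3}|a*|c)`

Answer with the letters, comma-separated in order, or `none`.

B, C, D

A → no match
B → match
C → match
D → match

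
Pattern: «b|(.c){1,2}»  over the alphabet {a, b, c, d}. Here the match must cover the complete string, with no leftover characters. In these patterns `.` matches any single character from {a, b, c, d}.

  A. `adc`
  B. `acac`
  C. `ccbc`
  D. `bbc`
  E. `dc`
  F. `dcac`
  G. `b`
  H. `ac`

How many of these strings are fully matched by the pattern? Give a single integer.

6

A → no match
B → match
C → match
D → no match
E → match
F → match
G → match
H → match
Total matched: 6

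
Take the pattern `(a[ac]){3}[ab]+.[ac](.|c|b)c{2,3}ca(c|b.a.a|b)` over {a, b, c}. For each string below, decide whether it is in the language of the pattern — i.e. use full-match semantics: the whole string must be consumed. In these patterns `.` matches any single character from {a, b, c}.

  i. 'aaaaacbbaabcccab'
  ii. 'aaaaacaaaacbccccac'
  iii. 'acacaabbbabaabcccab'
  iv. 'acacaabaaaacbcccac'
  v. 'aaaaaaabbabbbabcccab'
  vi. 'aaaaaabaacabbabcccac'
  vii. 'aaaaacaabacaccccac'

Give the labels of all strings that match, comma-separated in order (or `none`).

i → match
ii → match
iii → match
iv → match
v → match
vi → no match
vii → match

i, ii, iii, iv, v, vii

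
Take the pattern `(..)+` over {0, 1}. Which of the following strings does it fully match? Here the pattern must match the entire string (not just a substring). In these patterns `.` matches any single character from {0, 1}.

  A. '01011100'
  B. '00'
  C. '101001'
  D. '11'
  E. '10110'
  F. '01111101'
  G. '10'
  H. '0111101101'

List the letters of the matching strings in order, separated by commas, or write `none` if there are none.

A → match
B → match
C → match
D → match
E → no match
F → match
G → match
H → match

A, B, C, D, F, G, H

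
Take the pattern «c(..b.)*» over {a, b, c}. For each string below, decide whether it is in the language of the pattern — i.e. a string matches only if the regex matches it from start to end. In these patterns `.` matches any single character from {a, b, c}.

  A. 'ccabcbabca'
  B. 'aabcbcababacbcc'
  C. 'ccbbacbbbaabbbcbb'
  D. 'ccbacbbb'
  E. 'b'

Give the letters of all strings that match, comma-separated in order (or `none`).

A → no match
B → no match — must start with 'c'
C → match
D → no match
E → no match — must start with 'c'

C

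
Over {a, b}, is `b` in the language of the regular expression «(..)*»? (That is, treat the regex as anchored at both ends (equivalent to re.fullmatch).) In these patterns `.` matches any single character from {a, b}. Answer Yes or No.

No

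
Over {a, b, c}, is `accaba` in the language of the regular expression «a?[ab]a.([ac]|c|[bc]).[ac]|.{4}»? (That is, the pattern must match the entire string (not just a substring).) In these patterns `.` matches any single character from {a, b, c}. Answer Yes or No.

No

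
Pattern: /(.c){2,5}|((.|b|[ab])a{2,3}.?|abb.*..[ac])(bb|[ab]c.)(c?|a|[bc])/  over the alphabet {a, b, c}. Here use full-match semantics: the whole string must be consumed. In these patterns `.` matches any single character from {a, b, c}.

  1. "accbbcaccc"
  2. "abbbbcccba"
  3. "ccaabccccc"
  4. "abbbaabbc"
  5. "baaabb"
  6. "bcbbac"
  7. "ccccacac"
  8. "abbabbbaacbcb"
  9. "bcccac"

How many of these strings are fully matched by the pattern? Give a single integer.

1 → no match
2 → no match
3 → no match
4 → match
5 → match
6 → no match
7 → match
8 → match
9 → match
Total matched: 5

5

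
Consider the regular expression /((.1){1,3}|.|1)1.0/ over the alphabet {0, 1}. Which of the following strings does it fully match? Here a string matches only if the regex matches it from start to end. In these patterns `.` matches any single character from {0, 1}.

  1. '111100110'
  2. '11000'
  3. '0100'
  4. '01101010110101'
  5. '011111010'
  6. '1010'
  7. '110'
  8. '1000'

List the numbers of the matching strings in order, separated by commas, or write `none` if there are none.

1 → no match
2 → no match
3 → match
4 → no match — must end with '0'
5 → no match
6 → no match
7 → no match
8 → no match

3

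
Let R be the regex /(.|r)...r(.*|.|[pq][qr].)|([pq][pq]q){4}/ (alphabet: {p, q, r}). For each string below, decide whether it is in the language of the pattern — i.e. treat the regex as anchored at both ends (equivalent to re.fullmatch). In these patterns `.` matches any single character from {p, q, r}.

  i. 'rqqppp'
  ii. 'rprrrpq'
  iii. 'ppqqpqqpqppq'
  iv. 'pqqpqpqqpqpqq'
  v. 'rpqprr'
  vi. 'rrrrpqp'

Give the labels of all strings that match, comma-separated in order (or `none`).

i → no match
ii → match
iii → match
iv → no match
v → match
vi → no match

ii, iii, v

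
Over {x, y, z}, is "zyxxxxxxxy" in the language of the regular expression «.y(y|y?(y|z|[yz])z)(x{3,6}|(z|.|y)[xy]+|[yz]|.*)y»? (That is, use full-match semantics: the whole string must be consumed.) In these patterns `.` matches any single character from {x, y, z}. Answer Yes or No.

No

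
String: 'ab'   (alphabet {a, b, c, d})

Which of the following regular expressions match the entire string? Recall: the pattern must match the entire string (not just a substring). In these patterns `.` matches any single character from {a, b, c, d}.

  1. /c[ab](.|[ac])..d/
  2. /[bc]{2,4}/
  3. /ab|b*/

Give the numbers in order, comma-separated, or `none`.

3

1 → no match — must start with 'c'
2 → no match
3 → match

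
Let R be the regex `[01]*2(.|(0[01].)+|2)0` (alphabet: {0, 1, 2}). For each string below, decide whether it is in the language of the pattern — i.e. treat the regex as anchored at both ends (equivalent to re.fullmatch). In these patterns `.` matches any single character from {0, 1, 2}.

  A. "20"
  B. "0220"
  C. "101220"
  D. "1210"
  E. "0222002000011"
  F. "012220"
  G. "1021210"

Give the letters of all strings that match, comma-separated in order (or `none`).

B, C, D

A → no match
B → match
C → match
D → match
E → no match — must end with "0"
F → no match
G → no match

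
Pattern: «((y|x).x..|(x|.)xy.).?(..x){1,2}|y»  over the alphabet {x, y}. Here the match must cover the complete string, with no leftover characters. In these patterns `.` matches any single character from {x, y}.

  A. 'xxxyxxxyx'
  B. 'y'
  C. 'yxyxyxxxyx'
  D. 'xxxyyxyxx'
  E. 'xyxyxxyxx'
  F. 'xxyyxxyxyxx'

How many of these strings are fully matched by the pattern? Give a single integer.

A. 'xxxyxxxyx' → match
B. 'y' → match
C. 'yxyxyxxxyx' → match
D. 'xxxyyxyxx' → match
E. 'xyxyxxyxx' → match
F. 'xxyyxxyxyxx' → match
Total matched: 6

6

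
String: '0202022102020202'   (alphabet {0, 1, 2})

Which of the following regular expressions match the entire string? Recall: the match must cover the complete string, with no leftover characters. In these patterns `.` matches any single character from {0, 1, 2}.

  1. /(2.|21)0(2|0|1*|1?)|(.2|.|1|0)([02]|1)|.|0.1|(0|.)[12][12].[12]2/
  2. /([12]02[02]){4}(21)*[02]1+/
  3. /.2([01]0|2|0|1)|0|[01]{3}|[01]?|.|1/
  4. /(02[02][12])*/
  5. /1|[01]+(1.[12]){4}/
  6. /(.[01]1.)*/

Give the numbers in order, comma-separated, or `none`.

4

1 → no match
2 → no match — must end with '1'
3 → no match
4 → match
5 → no match
6 → no match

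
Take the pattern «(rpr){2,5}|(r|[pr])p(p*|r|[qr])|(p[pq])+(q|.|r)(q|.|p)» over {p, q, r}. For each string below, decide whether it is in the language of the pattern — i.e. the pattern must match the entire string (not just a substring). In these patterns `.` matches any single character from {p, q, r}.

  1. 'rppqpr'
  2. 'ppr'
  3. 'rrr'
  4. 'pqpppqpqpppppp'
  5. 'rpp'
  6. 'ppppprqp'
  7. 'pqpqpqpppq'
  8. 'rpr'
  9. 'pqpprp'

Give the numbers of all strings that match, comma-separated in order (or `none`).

1. 'rppqpr' → no match
2. 'ppr' → match
3. 'rrr' → no match
4 → match
5. 'rpp' → match
6. 'ppppprqp' → no match
7. 'pqpqpqpppq' → match
8. 'rpr' → match
9. 'pqpprp' → match

2, 4, 5, 7, 8, 9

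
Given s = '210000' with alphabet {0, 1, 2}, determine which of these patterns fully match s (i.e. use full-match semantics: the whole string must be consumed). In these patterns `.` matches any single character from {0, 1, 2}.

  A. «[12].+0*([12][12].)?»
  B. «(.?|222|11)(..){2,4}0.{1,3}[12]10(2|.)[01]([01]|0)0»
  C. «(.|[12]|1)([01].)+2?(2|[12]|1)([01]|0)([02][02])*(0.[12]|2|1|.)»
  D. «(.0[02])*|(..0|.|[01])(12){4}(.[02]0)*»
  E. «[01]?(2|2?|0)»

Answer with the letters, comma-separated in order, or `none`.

A → match
B → no match
C → no match
D → no match
E → no match

A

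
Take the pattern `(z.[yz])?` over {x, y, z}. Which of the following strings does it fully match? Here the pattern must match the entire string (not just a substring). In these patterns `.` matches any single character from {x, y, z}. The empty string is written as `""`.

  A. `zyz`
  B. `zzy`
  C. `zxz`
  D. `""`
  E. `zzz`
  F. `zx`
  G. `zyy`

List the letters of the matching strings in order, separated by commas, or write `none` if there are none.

A. `zyz` → match
B. `zzy` → match
C. `zxz` → match
D. `""` → match
E. `zzz` → match
F. `zx` → no match
G. `zyy` → match

A, B, C, D, E, G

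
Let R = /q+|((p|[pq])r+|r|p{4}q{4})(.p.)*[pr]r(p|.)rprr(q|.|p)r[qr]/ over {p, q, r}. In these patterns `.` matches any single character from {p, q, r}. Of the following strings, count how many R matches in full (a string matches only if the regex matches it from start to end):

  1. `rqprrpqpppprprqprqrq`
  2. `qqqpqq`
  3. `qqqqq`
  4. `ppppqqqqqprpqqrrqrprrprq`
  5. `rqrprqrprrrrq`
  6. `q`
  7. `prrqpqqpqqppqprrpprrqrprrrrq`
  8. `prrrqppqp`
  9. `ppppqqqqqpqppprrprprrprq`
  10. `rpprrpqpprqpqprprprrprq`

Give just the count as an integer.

1 → no match
2 → no match
3 → match
4 → no match
5 → no match
6 → match
7 → match
8 → no match
9 → match
10 → match
Total matched: 5

5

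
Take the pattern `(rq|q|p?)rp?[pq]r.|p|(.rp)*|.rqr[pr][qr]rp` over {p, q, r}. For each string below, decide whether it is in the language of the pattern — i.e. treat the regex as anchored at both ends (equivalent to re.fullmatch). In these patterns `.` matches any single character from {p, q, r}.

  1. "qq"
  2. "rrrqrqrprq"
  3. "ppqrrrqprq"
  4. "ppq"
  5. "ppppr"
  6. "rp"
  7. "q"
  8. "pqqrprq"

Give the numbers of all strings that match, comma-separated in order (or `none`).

1. "qq" → no match
2. "rrrqrqrprq" → no match
3. "ppqrrrqprq" → no match
4. "ppq" → no match
5. "ppppr" → no match
6. "rp" → no match
7. "q" → no match
8. "pqqrprq" → no match

none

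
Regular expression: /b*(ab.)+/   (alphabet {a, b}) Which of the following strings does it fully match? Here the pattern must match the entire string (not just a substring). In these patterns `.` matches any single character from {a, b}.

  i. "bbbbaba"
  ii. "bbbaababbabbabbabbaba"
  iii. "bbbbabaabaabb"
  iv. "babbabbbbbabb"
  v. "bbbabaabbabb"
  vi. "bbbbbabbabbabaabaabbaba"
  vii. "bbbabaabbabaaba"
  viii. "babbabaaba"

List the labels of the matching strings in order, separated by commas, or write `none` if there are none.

i → match
ii → no match
iii → match
iv → no match
v → match
vi → match
vii → match
viii → match

i, iii, v, vi, vii, viii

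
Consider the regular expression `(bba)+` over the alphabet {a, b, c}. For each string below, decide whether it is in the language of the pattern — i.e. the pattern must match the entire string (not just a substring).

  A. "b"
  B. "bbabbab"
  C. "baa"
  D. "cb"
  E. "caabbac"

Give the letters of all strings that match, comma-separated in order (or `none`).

A. "b" → no match — must start with "bba"
B. "bbabbab" → no match — must end with "bba"
C. "baa" → no match — must start with "bba"
D. "cb" → no match — must start with "bba"
E. "caabbac" → no match — must start with "bba"

none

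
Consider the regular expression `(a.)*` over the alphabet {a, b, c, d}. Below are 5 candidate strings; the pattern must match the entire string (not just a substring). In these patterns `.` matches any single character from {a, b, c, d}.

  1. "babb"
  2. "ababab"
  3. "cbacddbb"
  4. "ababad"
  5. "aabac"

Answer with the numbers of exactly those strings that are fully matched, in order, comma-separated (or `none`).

1 → no match
2 → match
3 → no match
4 → match
5 → no match

2, 4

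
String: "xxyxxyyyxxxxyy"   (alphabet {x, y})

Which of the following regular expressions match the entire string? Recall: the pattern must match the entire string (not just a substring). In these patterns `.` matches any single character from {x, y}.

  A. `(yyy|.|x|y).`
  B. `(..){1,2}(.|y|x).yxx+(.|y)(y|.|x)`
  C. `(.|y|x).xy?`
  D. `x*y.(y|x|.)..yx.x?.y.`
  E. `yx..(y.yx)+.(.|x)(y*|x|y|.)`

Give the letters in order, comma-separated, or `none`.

A → no match
B → no match
C → no match
D → match
E → no match — must start with "yx"

D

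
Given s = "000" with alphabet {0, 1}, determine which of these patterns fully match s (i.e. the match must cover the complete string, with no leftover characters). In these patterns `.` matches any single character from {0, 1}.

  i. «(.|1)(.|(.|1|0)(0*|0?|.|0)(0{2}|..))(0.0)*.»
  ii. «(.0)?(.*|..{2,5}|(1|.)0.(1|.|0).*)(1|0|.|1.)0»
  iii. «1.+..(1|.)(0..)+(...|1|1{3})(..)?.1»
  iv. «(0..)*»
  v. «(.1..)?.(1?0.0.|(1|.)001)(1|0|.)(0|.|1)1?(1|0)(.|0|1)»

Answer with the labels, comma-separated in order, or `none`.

i → match
ii → match
iii → no match — must start with "1"
iv → match
v → no match

i, ii, iv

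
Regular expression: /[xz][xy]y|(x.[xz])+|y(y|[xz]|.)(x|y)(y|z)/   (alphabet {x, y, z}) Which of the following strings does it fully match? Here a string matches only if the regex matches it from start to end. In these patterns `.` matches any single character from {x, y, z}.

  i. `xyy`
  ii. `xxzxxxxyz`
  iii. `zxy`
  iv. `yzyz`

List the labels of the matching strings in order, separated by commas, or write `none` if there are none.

i → match
ii → match
iii → match
iv → match

i, ii, iii, iv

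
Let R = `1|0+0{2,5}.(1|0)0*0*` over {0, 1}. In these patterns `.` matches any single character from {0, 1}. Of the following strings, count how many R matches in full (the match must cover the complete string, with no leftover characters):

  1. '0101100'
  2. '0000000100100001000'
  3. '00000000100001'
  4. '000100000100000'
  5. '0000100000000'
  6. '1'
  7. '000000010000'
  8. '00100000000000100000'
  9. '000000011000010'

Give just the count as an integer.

1. '0101100' → no match
2 → no match
3 → no match
4 → no match
5 → match
6. '1' → match
7. '000000010000' → match
8 → no match
9 → no match
Total matched: 3

3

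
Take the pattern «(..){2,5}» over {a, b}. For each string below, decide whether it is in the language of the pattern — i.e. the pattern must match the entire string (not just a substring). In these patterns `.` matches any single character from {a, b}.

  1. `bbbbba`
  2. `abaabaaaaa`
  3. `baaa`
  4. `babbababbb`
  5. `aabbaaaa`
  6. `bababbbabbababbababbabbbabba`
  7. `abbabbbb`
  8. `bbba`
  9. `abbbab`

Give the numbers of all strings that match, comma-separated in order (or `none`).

1, 2, 3, 4, 5, 7, 8, 9

1 → match
2 → match
3 → match
4 → match
5 → match
6 → no match
7 → match
8 → match
9 → match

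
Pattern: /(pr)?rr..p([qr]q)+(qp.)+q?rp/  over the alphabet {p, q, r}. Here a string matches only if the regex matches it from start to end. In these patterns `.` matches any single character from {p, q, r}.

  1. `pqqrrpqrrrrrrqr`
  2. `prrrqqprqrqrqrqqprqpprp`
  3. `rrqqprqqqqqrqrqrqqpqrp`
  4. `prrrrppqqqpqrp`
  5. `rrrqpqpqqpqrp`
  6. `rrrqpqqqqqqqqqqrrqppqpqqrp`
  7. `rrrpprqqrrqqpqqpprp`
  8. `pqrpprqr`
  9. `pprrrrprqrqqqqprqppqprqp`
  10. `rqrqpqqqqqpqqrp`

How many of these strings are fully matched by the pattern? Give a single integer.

3

1 → no match — must end with `rp`
2 → match
3 → match
4 → match
5 → no match
6 → no match
7 → no match
8 → no match — must end with `rp`
9 → no match — must end with `rp`
10 → no match
Total matched: 3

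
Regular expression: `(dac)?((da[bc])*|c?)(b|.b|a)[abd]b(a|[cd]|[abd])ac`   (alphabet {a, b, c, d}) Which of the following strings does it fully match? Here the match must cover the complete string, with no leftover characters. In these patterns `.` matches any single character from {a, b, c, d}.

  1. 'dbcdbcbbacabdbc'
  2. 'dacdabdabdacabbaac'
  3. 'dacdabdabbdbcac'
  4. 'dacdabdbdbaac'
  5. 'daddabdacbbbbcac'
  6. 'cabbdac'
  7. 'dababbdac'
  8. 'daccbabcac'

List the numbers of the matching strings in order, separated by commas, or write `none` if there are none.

2, 3, 4, 6, 7, 8

1 → no match — must end with 'ac'
2 → match
3 → match
4 → match
5 → no match
6. 'cabbdac' → match
7. 'dababbdac' → match
8. 'daccbabcac' → match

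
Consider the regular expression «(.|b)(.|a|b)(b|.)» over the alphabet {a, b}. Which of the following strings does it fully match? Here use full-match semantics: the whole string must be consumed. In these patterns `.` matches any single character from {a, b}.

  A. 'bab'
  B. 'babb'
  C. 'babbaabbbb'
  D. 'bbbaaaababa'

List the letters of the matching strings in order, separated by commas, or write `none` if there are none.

A

A → match
B → no match
C → no match
D → no match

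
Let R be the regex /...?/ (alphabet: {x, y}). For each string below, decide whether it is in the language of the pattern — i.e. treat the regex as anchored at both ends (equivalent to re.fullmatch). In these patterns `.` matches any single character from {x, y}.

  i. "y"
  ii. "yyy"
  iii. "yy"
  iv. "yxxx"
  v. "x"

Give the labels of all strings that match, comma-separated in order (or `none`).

i. "y" → no match
ii. "yyy" → match
iii. "yy" → match
iv. "yxxx" → no match
v. "x" → no match

ii, iii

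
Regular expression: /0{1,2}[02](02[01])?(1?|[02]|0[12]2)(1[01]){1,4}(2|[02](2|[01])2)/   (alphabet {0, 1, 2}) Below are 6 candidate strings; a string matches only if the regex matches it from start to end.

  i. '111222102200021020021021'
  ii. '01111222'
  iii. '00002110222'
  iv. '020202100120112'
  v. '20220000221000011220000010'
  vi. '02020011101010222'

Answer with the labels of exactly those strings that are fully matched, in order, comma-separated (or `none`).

iii, vi

i → no match — must start with '0'
ii → no match
iii → match
iv → no match
v → no match — must start with '0'
vi → match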